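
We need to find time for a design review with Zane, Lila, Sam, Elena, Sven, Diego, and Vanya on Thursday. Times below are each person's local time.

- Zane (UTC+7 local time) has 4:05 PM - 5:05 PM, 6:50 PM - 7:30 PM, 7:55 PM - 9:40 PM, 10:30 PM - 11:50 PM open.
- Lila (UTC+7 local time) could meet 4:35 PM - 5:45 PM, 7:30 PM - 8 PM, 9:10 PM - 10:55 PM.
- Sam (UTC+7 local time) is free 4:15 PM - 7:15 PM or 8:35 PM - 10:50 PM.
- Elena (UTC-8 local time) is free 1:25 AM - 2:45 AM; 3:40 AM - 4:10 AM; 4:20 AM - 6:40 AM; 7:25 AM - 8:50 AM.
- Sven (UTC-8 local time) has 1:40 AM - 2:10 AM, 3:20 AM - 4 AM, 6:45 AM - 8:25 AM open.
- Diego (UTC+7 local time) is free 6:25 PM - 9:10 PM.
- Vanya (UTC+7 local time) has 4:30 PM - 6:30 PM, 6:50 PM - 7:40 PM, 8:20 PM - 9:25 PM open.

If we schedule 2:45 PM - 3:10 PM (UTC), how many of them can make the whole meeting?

3

Zane in UTC: 09:05-10:05, 11:50-12:30, 12:55-14:40, 15:30-16:50 (subtract 7h to convert from UTC+7).
Lila in UTC: 09:35-10:45, 12:30-13:00, 14:10-15:55 (subtract 7h to convert from UTC+7).
Sam in UTC: 09:15-12:15, 13:35-15:50 (subtract 7h to convert from UTC+7).
Elena in UTC: 09:25-10:45, 11:40-12:10, 12:20-14:40, 15:25-16:50 (add 8h to convert from UTC-8).
Sven in UTC: 09:40-10:10, 11:20-12:00, 14:45-16:25 (add 8h to convert from UTC-8).
Diego in UTC: 11:25-14:10 (subtract 7h to convert from UTC+7).
Vanya in UTC: 09:30-11:30, 11:50-12:40, 13:20-14:25 (subtract 7h to convert from UTC+7).
Lila, Sam, and Sven can make the full 14:45-15:10 slot — that's 3.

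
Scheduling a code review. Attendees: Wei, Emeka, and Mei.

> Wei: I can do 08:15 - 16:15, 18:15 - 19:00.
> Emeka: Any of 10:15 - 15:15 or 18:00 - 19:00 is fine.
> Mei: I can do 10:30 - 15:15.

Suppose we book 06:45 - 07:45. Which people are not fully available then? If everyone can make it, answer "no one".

Wei: not fully free for 06:45-07:45. Emeka: not fully free for 06:45-07:45. Mei: not fully free for 06:45-07:45.

Emeka, Mei, Wei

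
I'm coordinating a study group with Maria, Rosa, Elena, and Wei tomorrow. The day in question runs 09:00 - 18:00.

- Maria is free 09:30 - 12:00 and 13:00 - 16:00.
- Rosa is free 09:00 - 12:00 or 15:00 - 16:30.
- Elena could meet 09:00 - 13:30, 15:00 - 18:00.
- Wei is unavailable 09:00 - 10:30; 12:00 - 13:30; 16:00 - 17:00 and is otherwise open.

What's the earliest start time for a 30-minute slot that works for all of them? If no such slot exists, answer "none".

10:30

Maria free: 09:30-12:00, 13:00-16:00.
Rosa free: 09:00-12:00, 15:00-16:30.
Elena free: 09:00-13:30, 15:00-18:00.
Wei free: 10:30-12:00, 13:30-16:00, 17:00-18:00 (invert busy blocks within the working day).
Maria ∩ Rosa: 09:30-12:00, 15:00-16:00.
Maria ∩ Rosa ∩ Elena: 09:30-12:00, 15:00-16:00.
Maria ∩ Rosa ∩ Elena ∩ Wei: 10:30-12:00, 15:00-16:00.
The first common window of at least 30 minutes is 10:30-12:00, so the earliest start is 10:30.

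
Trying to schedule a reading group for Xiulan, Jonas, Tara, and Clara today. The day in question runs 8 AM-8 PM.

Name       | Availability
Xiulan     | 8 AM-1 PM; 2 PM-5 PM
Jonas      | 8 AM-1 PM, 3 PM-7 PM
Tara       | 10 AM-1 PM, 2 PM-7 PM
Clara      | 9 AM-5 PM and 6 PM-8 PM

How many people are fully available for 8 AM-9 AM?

2

Xiulan and Jonas can make the full 08:00-09:00 slot — that's 2.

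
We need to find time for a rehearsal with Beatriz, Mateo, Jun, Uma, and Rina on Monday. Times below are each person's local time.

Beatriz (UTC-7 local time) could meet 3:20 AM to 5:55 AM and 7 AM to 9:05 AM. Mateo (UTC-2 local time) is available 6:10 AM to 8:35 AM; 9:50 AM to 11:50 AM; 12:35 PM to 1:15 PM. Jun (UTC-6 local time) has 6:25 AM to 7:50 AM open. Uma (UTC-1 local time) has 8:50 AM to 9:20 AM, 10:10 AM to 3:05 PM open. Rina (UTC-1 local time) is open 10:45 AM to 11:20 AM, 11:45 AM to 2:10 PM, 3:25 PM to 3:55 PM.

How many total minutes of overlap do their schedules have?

Beatriz in UTC: 10:20-12:55, 14:00-16:05 (add 7h to convert from UTC-7).
Mateo in UTC: 08:10-10:35, 11:50-13:50, 14:35-15:15 (add 2h to convert from UTC-2).
Jun in UTC: 12:25-13:50 (add 6h to convert from UTC-6).
Uma in UTC: 09:50-10:20, 11:10-16:05 (add 1h to convert from UTC-1).
Rina in UTC: 11:45-12:20, 12:45-15:10, 16:25-16:55 (add 1h to convert from UTC-1).
Beatriz ∩ Mateo: 10:20-10:35, 11:50-12:55, 14:35-15:15.
Beatriz ∩ Mateo ∩ Jun: 12:25-12:55.
Beatriz ∩ Mateo ∩ Jun ∩ Uma: 12:25-12:55.
Beatriz ∩ Mateo ∩ Jun ∩ Uma ∩ Rina: 12:45-12:55.
That's a single block of 10 minutes.

10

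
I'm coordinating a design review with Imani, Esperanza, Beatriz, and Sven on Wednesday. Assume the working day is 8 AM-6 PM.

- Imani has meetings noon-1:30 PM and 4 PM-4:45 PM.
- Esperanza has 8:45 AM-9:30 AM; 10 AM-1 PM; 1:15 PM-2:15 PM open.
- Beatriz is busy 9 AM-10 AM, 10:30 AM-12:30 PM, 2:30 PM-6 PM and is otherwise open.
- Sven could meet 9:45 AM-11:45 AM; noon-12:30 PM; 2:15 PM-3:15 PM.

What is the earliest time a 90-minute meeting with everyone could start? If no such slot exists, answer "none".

Imani free: 08:00-12:00, 13:30-16:00, 16:45-18:00 (invert busy blocks within the working day).
Esperanza free: 08:45-09:30, 10:00-13:00, 13:15-14:15.
Beatriz free: 08:00-09:00, 10:00-10:30, 12:30-14:30 (invert busy blocks within the working day).
Sven free: 09:45-11:45, 12:00-12:30, 14:15-15:15.
Imani ∩ Esperanza: 08:45-09:30, 10:00-12:00, 13:30-14:15.
Imani ∩ Esperanza ∩ Beatriz: 08:45-09:00, 10:00-10:30, 13:30-14:15.
Imani ∩ Esperanza ∩ Beatriz ∩ Sven: 10:00-10:30.
No common window is at least 90 minutes long.

none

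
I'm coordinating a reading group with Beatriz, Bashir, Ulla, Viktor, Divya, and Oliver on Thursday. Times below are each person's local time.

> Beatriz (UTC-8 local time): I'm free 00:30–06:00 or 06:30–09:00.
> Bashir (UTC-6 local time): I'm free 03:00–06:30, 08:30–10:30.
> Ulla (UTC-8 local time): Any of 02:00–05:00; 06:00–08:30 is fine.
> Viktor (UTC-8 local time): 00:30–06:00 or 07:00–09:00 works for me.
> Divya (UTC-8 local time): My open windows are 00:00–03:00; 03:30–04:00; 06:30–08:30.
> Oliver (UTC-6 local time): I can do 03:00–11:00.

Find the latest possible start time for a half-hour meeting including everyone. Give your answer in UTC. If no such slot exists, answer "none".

Beatriz in UTC: 08:30-14:00, 14:30-17:00 (add 8h to convert from UTC-8).
Bashir in UTC: 09:00-12:30, 14:30-16:30 (add 6h to convert from UTC-6).
Ulla in UTC: 10:00-13:00, 14:00-16:30 (add 8h to convert from UTC-8).
Viktor in UTC: 08:30-14:00, 15:00-17:00 (add 8h to convert from UTC-8).
Divya in UTC: 08:00-11:00, 11:30-12:00, 14:30-16:30 (add 8h to convert from UTC-8).
Oliver in UTC: 09:00-17:00 (add 6h to convert from UTC-6).
Beatriz ∩ Bashir: 09:00-12:30, 14:30-16:30.
Beatriz ∩ Bashir ∩ Ulla: 10:00-12:30, 14:30-16:30.
Beatriz ∩ Bashir ∩ Ulla ∩ Viktor: 10:00-12:30, 15:00-16:30.
Beatriz ∩ Bashir ∩ Ulla ∩ Viktor ∩ Divya: 10:00-11:00, 11:30-12:00, 15:00-16:30.
Beatriz ∩ Bashir ∩ Ulla ∩ Viktor ∩ Divya ∩ Oliver: 10:00-11:00, 11:30-12:00, 15:00-16:30.
So the common availability across everyone is 10:00-11:00, 11:30-12:00, 15:00-16:30.
The last common window of at least 30 minutes is 15:00-16:30; a 30-minute meeting can start as late as 16:00 and still end by 16:30.

16:00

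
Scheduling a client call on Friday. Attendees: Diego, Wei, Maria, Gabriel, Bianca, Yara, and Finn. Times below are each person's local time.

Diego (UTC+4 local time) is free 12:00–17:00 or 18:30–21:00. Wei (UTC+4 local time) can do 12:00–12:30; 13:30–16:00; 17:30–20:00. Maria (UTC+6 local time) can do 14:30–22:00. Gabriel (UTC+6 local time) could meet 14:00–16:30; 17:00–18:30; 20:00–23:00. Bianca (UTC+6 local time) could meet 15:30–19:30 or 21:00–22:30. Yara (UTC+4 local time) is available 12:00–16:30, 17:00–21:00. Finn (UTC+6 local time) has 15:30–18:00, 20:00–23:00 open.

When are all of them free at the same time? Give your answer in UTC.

Diego in UTC: 08:00-13:00, 14:30-17:00 (subtract 4h to convert from UTC+4).
Wei in UTC: 08:00-08:30, 09:30-12:00, 13:30-16:00 (subtract 4h to convert from UTC+4).
Maria in UTC: 08:30-16:00 (subtract 6h to convert from UTC+6).
Gabriel in UTC: 08:00-10:30, 11:00-12:30, 14:00-17:00 (subtract 6h to convert from UTC+6).
Bianca in UTC: 09:30-13:30, 15:00-16:30 (subtract 6h to convert from UTC+6).
Yara in UTC: 08:00-12:30, 13:00-17:00 (subtract 4h to convert from UTC+4).
Finn in UTC: 09:30-12:00, 14:00-17:00 (subtract 6h to convert from UTC+6).
Diego ∩ Wei: 08:00-08:30, 09:30-12:00, 14:30-16:00.
Diego ∩ Wei ∩ Maria: 09:30-12:00, 14:30-16:00.
Diego ∩ Wei ∩ Maria ∩ Gabriel: 09:30-10:30, 11:00-12:00, 14:30-16:00.
Diego ∩ Wei ∩ Maria ∩ Gabriel ∩ Bianca: 09:30-10:30, 11:00-12:00, 15:00-16:00.
Diego ∩ Wei ∩ Maria ∩ Gabriel ∩ Bianca ∩ Yara: 09:30-10:30, 11:00-12:00, 15:00-16:00.
Diego ∩ Wei ∩ Maria ∩ Gabriel ∩ Bianca ∩ Yara ∩ Finn: 09:30-10:30, 11:00-12:00, 15:00-16:00.
Those are the intersection windows.

09:30-10:30, 11:00-12:00, 15:00-16:00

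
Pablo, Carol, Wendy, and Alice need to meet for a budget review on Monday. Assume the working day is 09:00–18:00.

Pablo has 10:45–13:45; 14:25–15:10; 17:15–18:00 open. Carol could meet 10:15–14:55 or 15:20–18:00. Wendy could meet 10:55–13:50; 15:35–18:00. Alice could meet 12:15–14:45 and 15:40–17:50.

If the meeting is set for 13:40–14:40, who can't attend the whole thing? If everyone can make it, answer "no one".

Pablo, Wendy

Pablo: not fully free for 13:40-14:40. Carol: free for 13:40-14:40. Wendy: not fully free for 13:40-14:40. Alice: free for 13:40-14:40.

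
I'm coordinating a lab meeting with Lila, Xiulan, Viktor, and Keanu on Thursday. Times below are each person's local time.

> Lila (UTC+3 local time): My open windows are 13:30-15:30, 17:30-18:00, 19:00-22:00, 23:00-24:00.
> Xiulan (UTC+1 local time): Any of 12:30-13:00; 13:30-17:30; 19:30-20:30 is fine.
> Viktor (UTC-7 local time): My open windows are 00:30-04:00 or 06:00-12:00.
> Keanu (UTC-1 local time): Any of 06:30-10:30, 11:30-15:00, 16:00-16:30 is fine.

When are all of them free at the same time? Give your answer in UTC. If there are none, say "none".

Lila in UTC: 10:30-12:30, 14:30-15:00, 16:00-19:00, 20:00-21:00 (subtract 3h to convert from UTC+3).
Xiulan in UTC: 11:30-12:00, 12:30-16:30, 18:30-19:30 (subtract 1h to convert from UTC+1).
Viktor in UTC: 07:30-11:00, 13:00-19:00 (add 7h to convert from UTC-7).
Keanu in UTC: 07:30-11:30, 12:30-16:00, 17:00-17:30 (add 1h to convert from UTC-1).
Lila ∩ Xiulan: 11:30-12:00, 14:30-15:00, 16:00-16:30, 18:30-19:00.
Lila ∩ Xiulan ∩ Viktor: 14:30-15:00, 16:00-16:30, 18:30-19:00.
Lila ∩ Xiulan ∩ Viktor ∩ Keanu: 14:30-15:00.

14:30-15:00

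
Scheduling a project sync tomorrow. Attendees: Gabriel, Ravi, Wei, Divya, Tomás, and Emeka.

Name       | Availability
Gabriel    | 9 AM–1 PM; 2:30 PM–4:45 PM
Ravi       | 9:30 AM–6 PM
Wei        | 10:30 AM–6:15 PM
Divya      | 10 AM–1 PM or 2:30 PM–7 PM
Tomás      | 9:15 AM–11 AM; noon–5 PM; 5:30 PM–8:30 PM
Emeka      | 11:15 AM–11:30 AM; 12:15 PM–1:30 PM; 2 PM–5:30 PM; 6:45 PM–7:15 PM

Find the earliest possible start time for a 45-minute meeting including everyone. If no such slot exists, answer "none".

Gabriel ∩ Ravi: 09:30-13:00, 14:30-16:45.
Gabriel ∩ Ravi ∩ Wei: 10:30-13:00, 14:30-16:45.
Gabriel ∩ Ravi ∩ Wei ∩ Divya: 10:30-13:00, 14:30-16:45.
Gabriel ∩ Ravi ∩ Wei ∩ Divya ∩ Tomás: 10:30-11:00, 12:00-13:00, 14:30-16:45.
Gabriel ∩ Ravi ∩ Wei ∩ Divya ∩ Tomás ∩ Emeka: 12:15-13:00, 14:30-16:45.
The first common window of at least 45 minutes is 12:15-13:00, so the earliest start is 12:15.

12:15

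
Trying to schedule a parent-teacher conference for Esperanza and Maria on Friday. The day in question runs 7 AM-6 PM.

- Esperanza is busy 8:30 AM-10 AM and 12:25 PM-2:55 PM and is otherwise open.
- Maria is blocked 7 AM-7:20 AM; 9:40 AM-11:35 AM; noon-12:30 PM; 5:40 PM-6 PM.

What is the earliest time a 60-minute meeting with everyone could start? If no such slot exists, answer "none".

07:20

Esperanza free: 07:00-08:30, 10:00-12:25, 14:55-18:00 (invert busy blocks within the working day).
Maria free: 07:20-09:40, 11:35-12:00, 12:30-17:40 (invert busy blocks within the working day).
Esperanza ∩ Maria: 07:20-08:30, 11:35-12:00, 14:55-17:40.
The first common window of at least 60 minutes is 07:20-08:30, so the earliest start is 07:20.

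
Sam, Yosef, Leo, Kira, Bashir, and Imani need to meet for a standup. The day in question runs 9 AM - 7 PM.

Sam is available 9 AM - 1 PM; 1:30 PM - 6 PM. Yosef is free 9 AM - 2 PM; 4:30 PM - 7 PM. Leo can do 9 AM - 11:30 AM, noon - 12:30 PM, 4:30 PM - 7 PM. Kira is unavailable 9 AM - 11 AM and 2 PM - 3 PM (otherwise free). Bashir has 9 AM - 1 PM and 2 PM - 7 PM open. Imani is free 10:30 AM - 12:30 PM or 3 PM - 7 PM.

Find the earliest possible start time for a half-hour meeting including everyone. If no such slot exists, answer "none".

11:00

Sam free: 09:00-13:00, 13:30-18:00.
Yosef free: 09:00-14:00, 16:30-19:00.
Leo free: 09:00-11:30, 12:00-12:30, 16:30-19:00.
Kira free: 11:00-14:00, 15:00-19:00 (invert busy blocks within the working day).
Bashir free: 09:00-13:00, 14:00-19:00.
Imani free: 10:30-12:30, 15:00-19:00.
Sam ∩ Yosef: 09:00-13:00, 13:30-14:00, 16:30-18:00.
Sam ∩ Yosef ∩ Leo: 09:00-11:30, 12:00-12:30, 16:30-18:00.
Sam ∩ Yosef ∩ Leo ∩ Kira: 11:00-11:30, 12:00-12:30, 16:30-18:00.
Sam ∩ Yosef ∩ Leo ∩ Kira ∩ Bashir: 11:00-11:30, 12:00-12:30, 16:30-18:00.
Sam ∩ Yosef ∩ Leo ∩ Kira ∩ Bashir ∩ Imani: 11:00-11:30, 12:00-12:30, 16:30-18:00.
The first common window of at least 30 minutes is 11:00-11:30, so the earliest start is 11:00.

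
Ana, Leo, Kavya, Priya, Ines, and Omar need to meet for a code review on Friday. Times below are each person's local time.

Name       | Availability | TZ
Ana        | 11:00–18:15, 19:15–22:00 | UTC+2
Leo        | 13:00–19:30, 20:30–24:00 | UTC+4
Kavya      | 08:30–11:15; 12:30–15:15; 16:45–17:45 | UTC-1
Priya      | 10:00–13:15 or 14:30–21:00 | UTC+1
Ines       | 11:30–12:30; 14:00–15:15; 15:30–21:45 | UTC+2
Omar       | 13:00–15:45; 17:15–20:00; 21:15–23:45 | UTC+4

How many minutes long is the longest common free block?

120

Ana in UTC: 09:00-16:15, 17:15-20:00 (subtract 2h to convert from UTC+2).
Leo in UTC: 09:00-15:30, 16:30-20:00 (subtract 4h to convert from UTC+4).
Kavya in UTC: 09:30-12:15, 13:30-16:15, 17:45-18:45 (add 1h to convert from UTC-1).
Priya in UTC: 09:00-12:15, 13:30-20:00 (subtract 1h to convert from UTC+1).
Ines in UTC: 09:30-10:30, 12:00-13:15, 13:30-19:45 (subtract 2h to convert from UTC+2).
Omar in UTC: 09:00-11:45, 13:15-16:00, 17:15-19:45 (subtract 4h to convert from UTC+4).
Ana ∩ Leo: 09:00-15:30, 17:15-20:00.
Ana ∩ Leo ∩ Kavya: 09:30-12:15, 13:30-15:30, 17:45-18:45.
Ana ∩ Leo ∩ Kavya ∩ Priya: 09:30-12:15, 13:30-15:30, 17:45-18:45.
Ana ∩ Leo ∩ Kavya ∩ Priya ∩ Ines: 09:30-10:30, 12:00-12:15, 13:30-15:30, 17:45-18:45.
Ana ∩ Leo ∩ Kavya ∩ Priya ∩ Ines ∩ Omar: 09:30-10:30, 13:30-15:30, 17:45-18:45.
The longest is 13:30-15:30 at 120 minutes.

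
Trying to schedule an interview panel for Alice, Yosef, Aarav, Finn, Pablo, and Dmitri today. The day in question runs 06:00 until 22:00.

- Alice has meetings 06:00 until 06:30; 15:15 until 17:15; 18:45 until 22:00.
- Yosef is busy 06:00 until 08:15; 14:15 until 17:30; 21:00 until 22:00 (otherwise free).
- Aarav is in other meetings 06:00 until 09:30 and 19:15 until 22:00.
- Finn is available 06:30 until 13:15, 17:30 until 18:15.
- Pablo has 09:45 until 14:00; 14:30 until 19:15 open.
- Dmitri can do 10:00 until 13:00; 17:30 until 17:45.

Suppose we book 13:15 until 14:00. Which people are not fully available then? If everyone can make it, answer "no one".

Alice free: 06:30-15:15, 17:15-18:45 (invert busy blocks within the working day).
Yosef free: 08:15-14:15, 17:30-21:00 (invert busy blocks within the working day).
Aarav free: 09:30-19:15 (invert busy blocks within the working day).
Finn free: 06:30-13:15, 17:30-18:15.
Pablo free: 09:45-14:00, 14:30-19:15.
Dmitri free: 10:00-13:00, 17:30-17:45.
Alice: free for 13:15-14:00. Yosef: free for 13:15-14:00. Aarav: free for 13:15-14:00. Finn: not fully free for 13:15-14:00. Pablo: free for 13:15-14:00. Dmitri: not fully free for 13:15-14:00.

Dmitri, Finn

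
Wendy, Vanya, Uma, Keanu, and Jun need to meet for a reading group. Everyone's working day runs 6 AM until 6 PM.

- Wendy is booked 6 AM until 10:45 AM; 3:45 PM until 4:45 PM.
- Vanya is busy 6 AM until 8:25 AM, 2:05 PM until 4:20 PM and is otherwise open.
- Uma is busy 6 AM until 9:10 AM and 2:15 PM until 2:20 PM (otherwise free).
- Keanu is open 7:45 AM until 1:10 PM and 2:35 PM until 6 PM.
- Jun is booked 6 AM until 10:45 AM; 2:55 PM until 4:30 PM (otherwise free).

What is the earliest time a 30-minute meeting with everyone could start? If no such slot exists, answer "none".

Wendy free: 10:45-15:45, 16:45-18:00 (invert busy blocks within the working day).
Vanya free: 08:25-14:05, 16:20-18:00 (invert busy blocks within the working day).
Uma free: 09:10-14:15, 14:20-18:00 (invert busy blocks within the working day).
Keanu free: 07:45-13:10, 14:35-18:00.
Jun free: 10:45-14:55, 16:30-18:00 (invert busy blocks within the working day).
Wendy ∩ Vanya: 10:45-14:05, 16:45-18:00.
Wendy ∩ Vanya ∩ Uma: 10:45-14:05, 16:45-18:00.
Wendy ∩ Vanya ∩ Uma ∩ Keanu: 10:45-13:10, 16:45-18:00.
Wendy ∩ Vanya ∩ Uma ∩ Keanu ∩ Jun: 10:45-13:10, 16:45-18:00.
Those are the intersection windows.
The first common window of at least 30 minutes is 10:45-13:10, so the earliest start is 10:45.

10:45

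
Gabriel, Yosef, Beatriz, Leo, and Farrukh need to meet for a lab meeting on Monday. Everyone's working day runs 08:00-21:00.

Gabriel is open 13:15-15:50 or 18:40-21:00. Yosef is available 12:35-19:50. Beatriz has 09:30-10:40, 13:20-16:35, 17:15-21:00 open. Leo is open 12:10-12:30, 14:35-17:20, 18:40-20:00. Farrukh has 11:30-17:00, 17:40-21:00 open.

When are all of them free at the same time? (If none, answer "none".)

14:35-15:50, 18:40-19:50

Gabriel ∩ Yosef: 13:15-15:50, 18:40-19:50.
Gabriel ∩ Yosef ∩ Beatriz: 13:20-15:50, 18:40-19:50.
Gabriel ∩ Yosef ∩ Beatriz ∩ Leo: 14:35-15:50, 18:40-19:50.
Gabriel ∩ Yosef ∩ Beatriz ∩ Leo ∩ Farrukh: 14:35-15:50, 18:40-19:50.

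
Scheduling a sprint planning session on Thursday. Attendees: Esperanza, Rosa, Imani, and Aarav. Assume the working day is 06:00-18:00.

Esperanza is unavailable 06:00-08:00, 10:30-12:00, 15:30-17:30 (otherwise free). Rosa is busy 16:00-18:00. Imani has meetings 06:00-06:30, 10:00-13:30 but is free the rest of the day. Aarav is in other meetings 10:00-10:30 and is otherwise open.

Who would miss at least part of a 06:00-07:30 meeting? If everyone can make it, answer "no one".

Esperanza, Imani

Esperanza free: 08:00-10:30, 12:00-15:30, 17:30-18:00 (invert busy blocks within the working day).
Rosa free: 06:00-16:00 (invert busy blocks within the working day).
Imani free: 06:30-10:00, 13:30-18:00 (invert busy blocks within the working day).
Aarav free: 06:00-10:00, 10:30-18:00 (invert busy blocks within the working day).
Esperanza: not fully free for 06:00-07:30. Rosa: free for 06:00-07:30. Imani: not fully free for 06:00-07:30. Aarav: free for 06:00-07:30.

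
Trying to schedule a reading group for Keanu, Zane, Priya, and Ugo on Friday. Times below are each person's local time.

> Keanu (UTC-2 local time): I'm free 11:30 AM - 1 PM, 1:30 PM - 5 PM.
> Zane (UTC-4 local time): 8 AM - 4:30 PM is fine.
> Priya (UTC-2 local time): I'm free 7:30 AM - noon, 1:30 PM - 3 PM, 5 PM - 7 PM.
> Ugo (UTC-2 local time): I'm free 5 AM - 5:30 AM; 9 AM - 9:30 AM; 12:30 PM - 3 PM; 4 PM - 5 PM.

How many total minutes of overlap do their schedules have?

Keanu in UTC: 13:30-15:00, 15:30-19:00 (add 2h to convert from UTC-2).
Zane in UTC: 12:00-20:30 (add 4h to convert from UTC-4).
Priya in UTC: 09:30-14:00, 15:30-17:00, 19:00-21:00 (add 2h to convert from UTC-2).
Ugo in UTC: 07:00-07:30, 11:00-11:30, 14:30-17:00, 18:00-19:00 (add 2h to convert from UTC-2).
Keanu ∩ Zane: 13:30-15:00, 15:30-19:00.
Keanu ∩ Zane ∩ Priya: 13:30-14:00, 15:30-17:00.
Keanu ∩ Zane ∩ Priya ∩ Ugo: 15:30-17:00.
Those are the intersection windows.
That's a single block of 90 minutes.

90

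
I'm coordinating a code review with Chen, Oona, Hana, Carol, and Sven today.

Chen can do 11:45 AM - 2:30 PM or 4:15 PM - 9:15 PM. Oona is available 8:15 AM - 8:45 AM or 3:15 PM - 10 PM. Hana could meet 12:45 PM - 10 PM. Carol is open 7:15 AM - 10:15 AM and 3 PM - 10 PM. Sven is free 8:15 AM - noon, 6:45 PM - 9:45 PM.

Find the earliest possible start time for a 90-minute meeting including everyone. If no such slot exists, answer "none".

18:45

Chen ∩ Oona: 16:15-21:15.
Chen ∩ Oona ∩ Hana: 16:15-21:15.
Chen ∩ Oona ∩ Hana ∩ Carol: 16:15-21:15.
Chen ∩ Oona ∩ Hana ∩ Carol ∩ Sven: 18:45-21:15.
The first common window of at least 90 minutes is 18:45-21:15, so the earliest start is 18:45.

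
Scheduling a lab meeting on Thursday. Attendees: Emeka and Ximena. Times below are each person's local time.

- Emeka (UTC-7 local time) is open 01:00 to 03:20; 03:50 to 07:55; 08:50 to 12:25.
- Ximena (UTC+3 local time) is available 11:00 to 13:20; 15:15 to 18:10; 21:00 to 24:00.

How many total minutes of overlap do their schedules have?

385

Emeka in UTC: 08:00-10:20, 10:50-14:55, 15:50-19:25 (add 7h to convert from UTC-7).
Ximena in UTC: 08:00-10:20, 12:15-15:10, 18:00-21:00 (subtract 3h to convert from UTC+3).
Emeka ∩ Ximena: 08:00-10:20, 12:15-14:55, 18:00-19:25.
So the common availability across everyone is 08:00-10:20, 12:15-14:55, 18:00-19:25.
Summing the common windows: 140 + 160 + 85 = 385 minutes.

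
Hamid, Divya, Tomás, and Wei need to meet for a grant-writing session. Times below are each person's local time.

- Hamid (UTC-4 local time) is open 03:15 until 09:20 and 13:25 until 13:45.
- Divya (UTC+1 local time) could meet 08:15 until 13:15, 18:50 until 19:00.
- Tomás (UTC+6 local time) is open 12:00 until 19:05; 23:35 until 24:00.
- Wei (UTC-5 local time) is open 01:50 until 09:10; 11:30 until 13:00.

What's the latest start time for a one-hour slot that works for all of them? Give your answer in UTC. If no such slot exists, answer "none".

Hamid in UTC: 07:15-13:20, 17:25-17:45 (add 4h to convert from UTC-4).
Divya in UTC: 07:15-12:15, 17:50-18:00 (subtract 1h to convert from UTC+1).
Tomás in UTC: 06:00-13:05, 17:35-18:00 (subtract 6h to convert from UTC+6).
Wei in UTC: 06:50-14:10, 16:30-18:00 (add 5h to convert from UTC-5).
Hamid ∩ Divya: 07:15-12:15.
Hamid ∩ Divya ∩ Tomás: 07:15-12:15.
Hamid ∩ Divya ∩ Tomás ∩ Wei: 07:15-12:15.
Those are the intersection windows.
The last common window of at least 60 minutes is 07:15-12:15; a 60-minute meeting can start as late as 11:15 and still end by 12:15.

11:15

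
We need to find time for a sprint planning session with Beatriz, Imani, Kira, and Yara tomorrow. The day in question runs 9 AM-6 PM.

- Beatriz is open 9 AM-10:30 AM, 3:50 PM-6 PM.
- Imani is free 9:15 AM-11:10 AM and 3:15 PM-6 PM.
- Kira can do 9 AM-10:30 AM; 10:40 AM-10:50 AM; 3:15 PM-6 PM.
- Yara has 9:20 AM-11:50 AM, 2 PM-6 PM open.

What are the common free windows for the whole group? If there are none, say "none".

09:20-10:30, 15:50-18:00

Beatriz ∩ Imani: 09:15-10:30, 15:50-18:00.
Beatriz ∩ Imani ∩ Kira: 09:15-10:30, 15:50-18:00.
Beatriz ∩ Imani ∩ Kira ∩ Yara: 09:20-10:30, 15:50-18:00.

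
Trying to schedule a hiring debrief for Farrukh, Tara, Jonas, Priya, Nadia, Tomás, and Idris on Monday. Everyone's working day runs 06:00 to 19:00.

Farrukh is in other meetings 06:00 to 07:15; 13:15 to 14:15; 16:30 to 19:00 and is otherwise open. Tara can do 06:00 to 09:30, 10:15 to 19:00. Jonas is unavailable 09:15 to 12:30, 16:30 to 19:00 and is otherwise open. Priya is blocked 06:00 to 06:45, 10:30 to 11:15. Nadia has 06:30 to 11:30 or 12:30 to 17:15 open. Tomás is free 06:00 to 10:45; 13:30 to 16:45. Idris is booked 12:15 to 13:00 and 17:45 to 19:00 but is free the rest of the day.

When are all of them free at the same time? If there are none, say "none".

07:15-09:15, 14:15-16:30

Farrukh free: 07:15-13:15, 14:15-16:30 (invert busy blocks within the working day).
Tara free: 06:00-09:30, 10:15-19:00.
Jonas free: 06:00-09:15, 12:30-16:30 (invert busy blocks within the working day).
Priya free: 06:45-10:30, 11:15-19:00 (invert busy blocks within the working day).
Nadia free: 06:30-11:30, 12:30-17:15.
Tomás free: 06:00-10:45, 13:30-16:45.
Idris free: 06:00-12:15, 13:00-17:45 (invert busy blocks within the working day).
Farrukh ∩ Tara: 07:15-09:30, 10:15-13:15, 14:15-16:30.
Farrukh ∩ Tara ∩ Jonas: 07:15-09:15, 12:30-13:15, 14:15-16:30.
Farrukh ∩ Tara ∩ Jonas ∩ Priya: 07:15-09:15, 12:30-13:15, 14:15-16:30.
Farrukh ∩ Tara ∩ Jonas ∩ Priya ∩ Nadia: 07:15-09:15, 12:30-13:15, 14:15-16:30.
Farrukh ∩ Tara ∩ Jonas ∩ Priya ∩ Nadia ∩ Tomás: 07:15-09:15, 14:15-16:30.
Farrukh ∩ Tara ∩ Jonas ∩ Priya ∩ Nadia ∩ Tomás ∩ Idris: 07:15-09:15, 14:15-16:30.
So the common availability across everyone is 07:15-09:15, 14:15-16:30.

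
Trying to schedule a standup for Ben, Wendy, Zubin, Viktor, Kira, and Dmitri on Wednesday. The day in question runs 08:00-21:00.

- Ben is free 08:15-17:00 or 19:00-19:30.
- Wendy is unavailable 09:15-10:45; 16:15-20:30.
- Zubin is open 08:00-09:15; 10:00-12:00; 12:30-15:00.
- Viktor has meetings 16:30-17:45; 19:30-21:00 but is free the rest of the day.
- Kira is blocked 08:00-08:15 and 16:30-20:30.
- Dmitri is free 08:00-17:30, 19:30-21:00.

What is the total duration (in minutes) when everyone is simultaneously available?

285

Ben free: 08:15-17:00, 19:00-19:30.
Wendy free: 08:00-09:15, 10:45-16:15, 20:30-21:00 (invert busy blocks within the working day).
Zubin free: 08:00-09:15, 10:00-12:00, 12:30-15:00.
Viktor free: 08:00-16:30, 17:45-19:30 (invert busy blocks within the working day).
Kira free: 08:15-16:30, 20:30-21:00 (invert busy blocks within the working day).
Dmitri free: 08:00-17:30, 19:30-21:00.
Ben ∩ Wendy: 08:15-09:15, 10:45-16:15.
Ben ∩ Wendy ∩ Zubin: 08:15-09:15, 10:45-12:00, 12:30-15:00.
Ben ∩ Wendy ∩ Zubin ∩ Viktor: 08:15-09:15, 10:45-12:00, 12:30-15:00.
Ben ∩ Wendy ∩ Zubin ∩ Viktor ∩ Kira: 08:15-09:15, 10:45-12:00, 12:30-15:00.
Ben ∩ Wendy ∩ Zubin ∩ Viktor ∩ Kira ∩ Dmitri: 08:15-09:15, 10:45-12:00, 12:30-15:00.
Those are the intersection windows.
Summing the common windows: 60 + 75 + 150 = 285 minutes.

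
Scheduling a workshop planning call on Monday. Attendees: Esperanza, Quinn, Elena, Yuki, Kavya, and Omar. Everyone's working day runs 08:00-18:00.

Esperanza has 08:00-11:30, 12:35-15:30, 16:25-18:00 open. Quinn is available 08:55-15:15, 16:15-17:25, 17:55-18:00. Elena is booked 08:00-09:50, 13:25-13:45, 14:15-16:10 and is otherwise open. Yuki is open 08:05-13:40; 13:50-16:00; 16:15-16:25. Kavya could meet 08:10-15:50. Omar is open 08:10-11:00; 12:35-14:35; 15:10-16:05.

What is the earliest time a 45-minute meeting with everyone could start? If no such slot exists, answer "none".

Esperanza free: 08:00-11:30, 12:35-15:30, 16:25-18:00.
Quinn free: 08:55-15:15, 16:15-17:25, 17:55-18:00.
Elena free: 09:50-13:25, 13:45-14:15, 16:10-18:00 (invert busy blocks within the working day).
Yuki free: 08:05-13:40, 13:50-16:00, 16:15-16:25.
Kavya free: 08:10-15:50.
Omar free: 08:10-11:00, 12:35-14:35, 15:10-16:05.
Esperanza ∩ Quinn: 08:55-11:30, 12:35-15:15, 16:25-17:25, 17:55-18:00.
Esperanza ∩ Quinn ∩ Elena: 09:50-11:30, 12:35-13:25, 13:45-14:15, 16:25-17:25, 17:55-18:00.
Esperanza ∩ Quinn ∩ Elena ∩ Yuki: 09:50-11:30, 12:35-13:25, 13:50-14:15.
Esperanza ∩ Quinn ∩ Elena ∩ Yuki ∩ Kavya: 09:50-11:30, 12:35-13:25, 13:50-14:15.
Esperanza ∩ Quinn ∩ Elena ∩ Yuki ∩ Kavya ∩ Omar: 09:50-11:00, 12:35-13:25, 13:50-14:15.
The first common window of at least 45 minutes is 09:50-11:00, so the earliest start is 09:50.

09:50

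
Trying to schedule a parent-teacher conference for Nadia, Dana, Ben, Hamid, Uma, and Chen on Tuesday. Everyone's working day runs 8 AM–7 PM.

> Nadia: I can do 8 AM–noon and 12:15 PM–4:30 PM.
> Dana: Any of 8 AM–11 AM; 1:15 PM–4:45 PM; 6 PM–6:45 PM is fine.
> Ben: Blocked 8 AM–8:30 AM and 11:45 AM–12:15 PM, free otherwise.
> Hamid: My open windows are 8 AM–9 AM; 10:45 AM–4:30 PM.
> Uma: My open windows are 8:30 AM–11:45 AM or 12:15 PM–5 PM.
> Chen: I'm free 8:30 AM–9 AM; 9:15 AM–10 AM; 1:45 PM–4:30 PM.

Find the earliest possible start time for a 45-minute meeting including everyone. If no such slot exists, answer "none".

13:45

Nadia free: 08:00-12:00, 12:15-16:30.
Dana free: 08:00-11:00, 13:15-16:45, 18:00-18:45.
Ben free: 08:30-11:45, 12:15-19:00 (invert busy blocks within the working day).
Hamid free: 08:00-09:00, 10:45-16:30.
Uma free: 08:30-11:45, 12:15-17:00.
Chen free: 08:30-09:00, 09:15-10:00, 13:45-16:30.
Nadia ∩ Dana: 08:00-11:00, 13:15-16:30.
Nadia ∩ Dana ∩ Ben: 08:30-11:00, 13:15-16:30.
Nadia ∩ Dana ∩ Ben ∩ Hamid: 08:30-09:00, 10:45-11:00, 13:15-16:30.
Nadia ∩ Dana ∩ Ben ∩ Hamid ∩ Uma: 08:30-09:00, 10:45-11:00, 13:15-16:30.
Nadia ∩ Dana ∩ Ben ∩ Hamid ∩ Uma ∩ Chen: 08:30-09:00, 13:45-16:30.
The first common window of at least 45 minutes is 13:45-16:30, so the earliest start is 13:45.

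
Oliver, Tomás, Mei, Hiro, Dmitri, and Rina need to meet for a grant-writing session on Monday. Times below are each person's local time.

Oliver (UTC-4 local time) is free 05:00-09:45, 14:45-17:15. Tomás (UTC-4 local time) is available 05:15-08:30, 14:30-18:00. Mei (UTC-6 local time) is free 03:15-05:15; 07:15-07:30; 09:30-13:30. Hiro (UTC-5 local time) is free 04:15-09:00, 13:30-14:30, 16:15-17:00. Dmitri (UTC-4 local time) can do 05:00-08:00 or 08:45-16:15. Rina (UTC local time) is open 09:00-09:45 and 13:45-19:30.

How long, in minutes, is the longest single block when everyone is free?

Oliver in UTC: 09:00-13:45, 18:45-21:15 (add 4h to convert from UTC-4).
Tomás in UTC: 09:15-12:30, 18:30-22:00 (add 4h to convert from UTC-4).
Mei in UTC: 09:15-11:15, 13:15-13:30, 15:30-19:30 (add 6h to convert from UTC-6).
Hiro in UTC: 09:15-14:00, 18:30-19:30, 21:15-22:00 (add 5h to convert from UTC-5).
Dmitri in UTC: 09:00-12:00, 12:45-20:15 (add 4h to convert from UTC-4).
Rina in UTC: 09:00-09:45, 13:45-19:30.
Oliver ∩ Tomás: 09:15-12:30, 18:45-21:15.
Oliver ∩ Tomás ∩ Mei: 09:15-11:15, 18:45-19:30.
Oliver ∩ Tomás ∩ Mei ∩ Hiro: 09:15-11:15, 18:45-19:30.
Oliver ∩ Tomás ∩ Mei ∩ Hiro ∩ Dmitri: 09:15-11:15, 18:45-19:30.
Oliver ∩ Tomás ∩ Mei ∩ Hiro ∩ Dmitri ∩ Rina: 09:15-09:45, 18:45-19:30.
So the common availability across everyone is 09:15-09:45, 18:45-19:30.
The longest is 18:45-19:30 at 45 minutes.

45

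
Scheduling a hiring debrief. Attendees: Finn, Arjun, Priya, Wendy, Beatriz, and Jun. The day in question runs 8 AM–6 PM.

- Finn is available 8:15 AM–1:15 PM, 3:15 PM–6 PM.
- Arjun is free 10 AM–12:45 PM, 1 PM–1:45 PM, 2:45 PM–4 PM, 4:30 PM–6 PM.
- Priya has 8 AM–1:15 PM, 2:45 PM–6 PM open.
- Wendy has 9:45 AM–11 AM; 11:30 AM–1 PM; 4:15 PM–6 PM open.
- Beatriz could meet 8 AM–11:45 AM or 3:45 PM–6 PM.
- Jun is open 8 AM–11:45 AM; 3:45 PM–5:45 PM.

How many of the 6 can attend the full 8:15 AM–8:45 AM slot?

4

Finn, Priya, Beatriz, and Jun can make the full 08:15-08:45 slot — that's 4.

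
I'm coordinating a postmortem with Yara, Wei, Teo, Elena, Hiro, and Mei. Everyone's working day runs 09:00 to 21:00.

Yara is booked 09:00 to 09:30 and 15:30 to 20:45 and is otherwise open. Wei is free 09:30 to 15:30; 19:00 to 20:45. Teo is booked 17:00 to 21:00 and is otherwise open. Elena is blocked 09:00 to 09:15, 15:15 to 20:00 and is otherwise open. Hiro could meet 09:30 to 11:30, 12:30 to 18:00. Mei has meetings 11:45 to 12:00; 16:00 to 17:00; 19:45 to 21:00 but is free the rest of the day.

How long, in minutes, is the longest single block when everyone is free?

Yara free: 09:30-15:30, 20:45-21:00 (invert busy blocks within the working day).
Wei free: 09:30-15:30, 19:00-20:45.
Teo free: 09:00-17:00 (invert busy blocks within the working day).
Elena free: 09:15-15:15, 20:00-21:00 (invert busy blocks within the working day).
Hiro free: 09:30-11:30, 12:30-18:00.
Mei free: 09:00-11:45, 12:00-16:00, 17:00-19:45 (invert busy blocks within the working day).
Yara ∩ Wei: 09:30-15:30.
Yara ∩ Wei ∩ Teo: 09:30-15:30.
Yara ∩ Wei ∩ Teo ∩ Elena: 09:30-15:15.
Yara ∩ Wei ∩ Teo ∩ Elena ∩ Hiro: 09:30-11:30, 12:30-15:15.
Yara ∩ Wei ∩ Teo ∩ Elena ∩ Hiro ∩ Mei: 09:30-11:30, 12:30-15:15.
Those are the intersection windows.
The longest is 12:30-15:15 at 165 minutes.

165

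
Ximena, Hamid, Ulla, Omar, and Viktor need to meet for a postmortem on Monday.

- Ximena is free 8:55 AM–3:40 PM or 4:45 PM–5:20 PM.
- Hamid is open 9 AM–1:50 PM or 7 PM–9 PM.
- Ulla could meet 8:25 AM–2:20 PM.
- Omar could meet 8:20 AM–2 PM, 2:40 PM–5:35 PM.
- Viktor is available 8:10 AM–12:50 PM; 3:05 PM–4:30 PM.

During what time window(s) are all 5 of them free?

09:00-12:50

Ximena ∩ Hamid: 09:00-13:50.
Ximena ∩ Hamid ∩ Ulla: 09:00-13:50.
Ximena ∩ Hamid ∩ Ulla ∩ Omar: 09:00-13:50.
Ximena ∩ Hamid ∩ Ulla ∩ Omar ∩ Viktor: 09:00-12:50.
Those are the intersection windows.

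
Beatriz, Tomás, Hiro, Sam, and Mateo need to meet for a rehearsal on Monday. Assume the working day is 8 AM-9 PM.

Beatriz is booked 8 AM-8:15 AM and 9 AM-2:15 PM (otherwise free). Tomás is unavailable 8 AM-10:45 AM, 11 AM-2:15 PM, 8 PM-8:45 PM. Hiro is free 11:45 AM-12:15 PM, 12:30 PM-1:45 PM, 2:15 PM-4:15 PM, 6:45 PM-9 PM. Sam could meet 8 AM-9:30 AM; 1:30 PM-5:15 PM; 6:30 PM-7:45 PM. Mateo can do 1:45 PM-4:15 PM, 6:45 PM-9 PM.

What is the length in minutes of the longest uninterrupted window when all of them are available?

120

Beatriz free: 08:15-09:00, 14:15-21:00 (invert busy blocks within the working day).
Tomás free: 10:45-11:00, 14:15-20:00, 20:45-21:00 (invert busy blocks within the working day).
Hiro free: 11:45-12:15, 12:30-13:45, 14:15-16:15, 18:45-21:00.
Sam free: 08:00-09:30, 13:30-17:15, 18:30-19:45.
Mateo free: 13:45-16:15, 18:45-21:00.
Beatriz ∩ Tomás: 14:15-20:00, 20:45-21:00.
Beatriz ∩ Tomás ∩ Hiro: 14:15-16:15, 18:45-20:00, 20:45-21:00.
Beatriz ∩ Tomás ∩ Hiro ∩ Sam: 14:15-16:15, 18:45-19:45.
Beatriz ∩ Tomás ∩ Hiro ∩ Sam ∩ Mateo: 14:15-16:15, 18:45-19:45.
The longest is 14:15-16:15 at 120 minutes.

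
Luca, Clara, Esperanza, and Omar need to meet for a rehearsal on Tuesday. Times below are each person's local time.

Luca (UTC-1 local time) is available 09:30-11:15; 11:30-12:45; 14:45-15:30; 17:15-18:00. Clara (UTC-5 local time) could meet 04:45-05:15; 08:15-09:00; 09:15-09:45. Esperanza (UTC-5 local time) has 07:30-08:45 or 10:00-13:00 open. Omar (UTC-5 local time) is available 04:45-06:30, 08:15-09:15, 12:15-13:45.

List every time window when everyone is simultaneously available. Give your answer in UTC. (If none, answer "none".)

13:15-13:45

Luca in UTC: 10:30-12:15, 12:30-13:45, 15:45-16:30, 18:15-19:00 (add 1h to convert from UTC-1).
Clara in UTC: 09:45-10:15, 13:15-14:00, 14:15-14:45 (add 5h to convert from UTC-5).
Esperanza in UTC: 12:30-13:45, 15:00-18:00 (add 5h to convert from UTC-5).
Omar in UTC: 09:45-11:30, 13:15-14:15, 17:15-18:45 (add 5h to convert from UTC-5).
Luca ∩ Clara: 13:15-13:45.
Luca ∩ Clara ∩ Esperanza: 13:15-13:45.
Luca ∩ Clara ∩ Esperanza ∩ Omar: 13:15-13:45.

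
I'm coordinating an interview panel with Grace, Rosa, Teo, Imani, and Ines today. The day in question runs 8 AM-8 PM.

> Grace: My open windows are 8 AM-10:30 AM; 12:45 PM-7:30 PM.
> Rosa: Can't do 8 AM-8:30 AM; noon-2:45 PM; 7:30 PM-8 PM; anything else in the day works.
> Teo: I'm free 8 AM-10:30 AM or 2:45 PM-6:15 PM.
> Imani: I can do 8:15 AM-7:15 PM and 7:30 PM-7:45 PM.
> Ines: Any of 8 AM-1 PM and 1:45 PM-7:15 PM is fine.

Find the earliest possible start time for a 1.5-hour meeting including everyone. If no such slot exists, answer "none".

Grace free: 08:00-10:30, 12:45-19:30.
Rosa free: 08:30-12:00, 14:45-19:30 (invert busy blocks within the working day).
Teo free: 08:00-10:30, 14:45-18:15.
Imani free: 08:15-19:15, 19:30-19:45.
Ines free: 08:00-13:00, 13:45-19:15.
Grace ∩ Rosa: 08:30-10:30, 14:45-19:30.
Grace ∩ Rosa ∩ Teo: 08:30-10:30, 14:45-18:15.
Grace ∩ Rosa ∩ Teo ∩ Imani: 08:30-10:30, 14:45-18:15.
Grace ∩ Rosa ∩ Teo ∩ Imani ∩ Ines: 08:30-10:30, 14:45-18:15.
The first common window of at least 90 minutes is 08:30-10:30, so the earliest start is 08:30.

08:30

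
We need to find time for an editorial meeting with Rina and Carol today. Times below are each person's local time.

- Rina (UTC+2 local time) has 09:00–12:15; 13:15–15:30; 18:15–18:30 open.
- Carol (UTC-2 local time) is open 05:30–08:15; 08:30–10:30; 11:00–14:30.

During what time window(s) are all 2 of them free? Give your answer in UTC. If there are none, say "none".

07:30-10:15, 11:15-12:30, 13:00-13:30, 16:15-16:30

Rina in UTC: 07:00-10:15, 11:15-13:30, 16:15-16:30 (subtract 2h to convert from UTC+2).
Carol in UTC: 07:30-10:15, 10:30-12:30, 13:00-16:30 (add 2h to convert from UTC-2).
Rina ∩ Carol: 07:30-10:15, 11:15-12:30, 13:00-13:30, 16:15-16:30.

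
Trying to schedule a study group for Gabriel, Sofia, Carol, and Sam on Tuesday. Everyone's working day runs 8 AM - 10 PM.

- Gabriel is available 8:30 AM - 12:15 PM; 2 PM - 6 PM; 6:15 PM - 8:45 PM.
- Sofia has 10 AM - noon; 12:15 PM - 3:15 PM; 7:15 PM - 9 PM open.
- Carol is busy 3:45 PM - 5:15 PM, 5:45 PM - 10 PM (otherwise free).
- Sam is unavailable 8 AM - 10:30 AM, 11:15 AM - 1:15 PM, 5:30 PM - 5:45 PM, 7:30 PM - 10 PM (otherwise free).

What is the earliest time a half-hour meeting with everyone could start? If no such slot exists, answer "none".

Gabriel free: 08:30-12:15, 14:00-18:00, 18:15-20:45.
Sofia free: 10:00-12:00, 12:15-15:15, 19:15-21:00.
Carol free: 08:00-15:45, 17:15-17:45 (invert busy blocks within the working day).
Sam free: 10:30-11:15, 13:15-17:30, 17:45-19:30 (invert busy blocks within the working day).
Gabriel ∩ Sofia: 10:00-12:00, 14:00-15:15, 19:15-20:45.
Gabriel ∩ Sofia ∩ Carol: 10:00-12:00, 14:00-15:15.
Gabriel ∩ Sofia ∩ Carol ∩ Sam: 10:30-11:15, 14:00-15:15.
The first common window of at least 30 minutes is 10:30-11:15, so the earliest start is 10:30.

10:30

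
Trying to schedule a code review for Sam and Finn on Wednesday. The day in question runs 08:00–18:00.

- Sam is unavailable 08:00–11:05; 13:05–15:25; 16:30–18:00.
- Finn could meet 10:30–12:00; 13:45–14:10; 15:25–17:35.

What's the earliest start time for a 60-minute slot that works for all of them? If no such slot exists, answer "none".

15:25

Sam free: 11:05-13:05, 15:25-16:30 (invert busy blocks within the working day).
Finn free: 10:30-12:00, 13:45-14:10, 15:25-17:35.
Sam ∩ Finn: 11:05-12:00, 15:25-16:30.
Those are the intersection windows.
The first common window of at least 60 minutes is 15:25-16:30, so the earliest start is 15:25.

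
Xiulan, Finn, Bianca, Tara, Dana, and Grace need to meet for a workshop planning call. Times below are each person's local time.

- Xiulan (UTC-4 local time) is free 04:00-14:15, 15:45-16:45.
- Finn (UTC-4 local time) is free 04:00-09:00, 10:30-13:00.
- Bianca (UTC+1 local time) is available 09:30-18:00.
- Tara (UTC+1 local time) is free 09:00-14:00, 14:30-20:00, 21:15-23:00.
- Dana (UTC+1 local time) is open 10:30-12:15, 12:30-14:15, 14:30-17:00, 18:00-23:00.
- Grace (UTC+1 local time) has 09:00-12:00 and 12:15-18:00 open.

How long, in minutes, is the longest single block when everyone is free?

Xiulan in UTC: 08:00-18:15, 19:45-20:45 (add 4h to convert from UTC-4).
Finn in UTC: 08:00-13:00, 14:30-17:00 (add 4h to convert from UTC-4).
Bianca in UTC: 08:30-17:00 (subtract 1h to convert from UTC+1).
Tara in UTC: 08:00-13:00, 13:30-19:00, 20:15-22:00 (subtract 1h to convert from UTC+1).
Dana in UTC: 09:30-11:15, 11:30-13:15, 13:30-16:00, 17:00-22:00 (subtract 1h to convert from UTC+1).
Grace in UTC: 08:00-11:00, 11:15-17:00 (subtract 1h to convert from UTC+1).
Xiulan ∩ Finn: 08:00-13:00, 14:30-17:00.
Xiulan ∩ Finn ∩ Bianca: 08:30-13:00, 14:30-17:00.
Xiulan ∩ Finn ∩ Bianca ∩ Tara: 08:30-13:00, 14:30-17:00.
Xiulan ∩ Finn ∩ Bianca ∩ Tara ∩ Dana: 09:30-11:15, 11:30-13:00, 14:30-16:00.
Xiulan ∩ Finn ∩ Bianca ∩ Tara ∩ Dana ∩ Grace: 09:30-11:00, 11:30-13:00, 14:30-16:00.
The longest is 09:30-11:00 at 90 minutes.

90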